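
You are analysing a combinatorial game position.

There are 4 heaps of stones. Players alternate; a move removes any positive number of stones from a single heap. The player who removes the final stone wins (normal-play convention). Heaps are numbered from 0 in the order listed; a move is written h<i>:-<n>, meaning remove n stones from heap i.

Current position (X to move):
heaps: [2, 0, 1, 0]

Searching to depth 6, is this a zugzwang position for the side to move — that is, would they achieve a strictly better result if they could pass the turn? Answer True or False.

[(2,0,1,0)] X move#1: h0:-1:+1/(1,0,1,0)*, h0:-2:-1/(0,0,1,0), h2:-1:-1/(2,0,0,0)
[(1,0,1,0)] O move#2: h0:-1:-1/(0,0,1,0)*, h2:-1:-1/(1,0,0,0)
[(0,0,1,0)] X move#3: h2:-1:+1/(0,0,0,0)*
[(0,0,0,0)] end (terminal -1, O#4); searched (2,0,1,0) to 6
if X skipped the turn, O would face:
~ [(2,0,1,0)] O move#1: h0:-1:+1/(1,0,1,0)*, h0:-2:-1/(0,0,1,0), h2:-1:-1/(2,0,0,0)
~ [(1,0,1,0)] X move#2: h0:-1:-1/(0,0,1,0)*, h2:-1:-1/(1,0,0,0)
~ [(0,0,1,0)] O move#3: h2:-1:+1/(0,0,0,0)*
~ [(0,0,0,0)] end (terminal -1, X#4); searched (2,0,1,0) to 6
compare (X): move=+1 vs pass=-1

zugzwang((2,0,1,0), X) = False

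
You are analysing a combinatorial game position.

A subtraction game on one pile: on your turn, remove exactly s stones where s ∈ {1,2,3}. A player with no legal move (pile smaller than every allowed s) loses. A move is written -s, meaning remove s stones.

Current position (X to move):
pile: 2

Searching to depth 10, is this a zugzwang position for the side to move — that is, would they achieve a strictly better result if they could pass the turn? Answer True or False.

p1 X@[2]: -1[1]-1 -2[0]+1*
p2 O@[0] terminal -1; root [2] d10
pass branch (O moves first from the same position):
  | p1 O@[2]: -1[1]-1 -2[0]+1*
  | p2 X@[0] terminal -1; root [2] d10
X moving scores +1; X passing scores -1

zugzwang(2, X) = False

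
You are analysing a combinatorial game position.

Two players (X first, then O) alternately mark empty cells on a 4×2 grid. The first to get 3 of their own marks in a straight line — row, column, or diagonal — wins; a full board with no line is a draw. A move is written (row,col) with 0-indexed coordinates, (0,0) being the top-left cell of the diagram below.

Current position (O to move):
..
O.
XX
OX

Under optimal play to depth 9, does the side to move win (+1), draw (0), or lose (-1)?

value(../O./XX/OX, O) = 0

ply 1, O at ../O./XX/OX | (0,0)=-1→O./O./XX/OX; (0,1)=-1→.O/O./XX/OX; (1,1)=+0→../OO/XX/OX*
ply 2, X at ../OO/XX/OX | (0,0)=+0→X./OO/XX/OX*; (0,1)=+0→.X/OO/XX/OX
ply 3, O at X./OO/XX/OX | (0,1)=+0→XO/OO/XX/OX*
ply 4: XO/OO/XX/OX is terminal +0 (X); from ../O./XX/OX depth 9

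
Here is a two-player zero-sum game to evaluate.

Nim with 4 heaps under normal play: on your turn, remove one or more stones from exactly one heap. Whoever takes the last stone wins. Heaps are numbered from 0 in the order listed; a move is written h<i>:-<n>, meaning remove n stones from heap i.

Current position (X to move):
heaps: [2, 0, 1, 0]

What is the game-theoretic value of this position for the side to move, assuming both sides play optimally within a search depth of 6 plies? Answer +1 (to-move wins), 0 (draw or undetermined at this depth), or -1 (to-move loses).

value((2,0,1,0), X) = +1

p1 X@[(2,0,1,0)]: h0:-1[(1,0,1,0)]+1* h0:-2[(0,0,1,0)]-1 h2:-1[(2,0,0,0)]-1
p2 O@[(1,0,1,0)]: h0:-1[(0,0,1,0)]-1* h2:-1[(1,0,0,0)]-1
p3 X@[(0,0,1,0)]: h2:-1[(0,0,0,0)]+1*
p4 O@[(0,0,0,0)] terminal -1; root [(2,0,1,0)] d6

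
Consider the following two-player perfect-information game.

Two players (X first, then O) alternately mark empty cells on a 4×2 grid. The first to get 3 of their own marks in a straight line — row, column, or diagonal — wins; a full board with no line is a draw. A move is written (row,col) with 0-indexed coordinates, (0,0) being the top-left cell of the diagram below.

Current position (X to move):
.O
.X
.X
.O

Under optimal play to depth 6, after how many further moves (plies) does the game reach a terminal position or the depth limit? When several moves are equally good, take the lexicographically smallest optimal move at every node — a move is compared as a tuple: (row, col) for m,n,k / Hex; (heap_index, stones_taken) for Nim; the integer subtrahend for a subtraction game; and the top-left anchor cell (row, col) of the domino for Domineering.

PV length from [.O/.X/.X/.O]: 4 plies

ply 1, X at .O/.X/.X/.O | (0,0)=+0→XO/.X/.X/.O*; (1,0)=+0→.O/XX/.X/.O; (2,0)=+0→.O/.X/XX/.O; (3,0)=+0→.O/.X/.X/XO
ply 2, O at XO/.X/.X/.O | (1,0)=+0→XO/OX/.X/.O*; (2,0)=+0→XO/.X/OX/.O; (3,0)=+0→XO/.X/.X/OO
ply 3, X at XO/OX/.X/.O | (2,0)=+0→XO/OX/XX/.O*; (3,0)=+0→XO/OX/.X/XO
ply 4, O at XO/OX/XX/.O | (3,0)=+0→XO/OX/XX/OO*
ply 5: XO/OX/XX/OO is terminal +0 (X); from .O/.X/.X/.O depth 6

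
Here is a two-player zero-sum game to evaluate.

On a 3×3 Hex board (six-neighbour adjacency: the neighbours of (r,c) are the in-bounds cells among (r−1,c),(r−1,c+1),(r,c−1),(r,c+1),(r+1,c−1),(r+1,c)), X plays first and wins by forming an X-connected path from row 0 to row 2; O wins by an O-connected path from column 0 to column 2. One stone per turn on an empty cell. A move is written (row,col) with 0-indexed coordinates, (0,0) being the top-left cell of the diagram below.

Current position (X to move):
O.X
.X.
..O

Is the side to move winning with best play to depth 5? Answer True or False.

X winning at [O.X/.X./..O]: True

[O.X/.X./..O] X move#1: (0,1):+1/OXX/.X./..O*, (1,0):+1/O.X/XX./..O, (1,2):+1/O.X/.XX/..O, (2,0):+1/O.X/.X./X.O, (2,1):+1/O.X/.X./.XO
[OXX/.X./..O] O move#2: (1,0):-1/OXX/OX./..O*, (1,2):-1/OXX/.XO/..O, (2,0):-1/OXX/.X./O.O, (2,1):-1/OXX/.X./.OO
[OXX/OX./..O] X move#3: (1,2):+1/OXX/OXX/..O*, (2,0):+1/OXX/OX./X.O, (2,1):+1/OXX/OX./.XO
[OXX/OXX/..O] O move#4: (2,0):-1/OXX/OXX/O.O*, (2,1):-1/OXX/OXX/.OO
[OXX/OXX/O.O] X move#5: (2,1):+1/OXX/OXX/OXO*
[OXX/OXX/OXO] end (terminal -1, O#6); searched O.X/.X./..O to 5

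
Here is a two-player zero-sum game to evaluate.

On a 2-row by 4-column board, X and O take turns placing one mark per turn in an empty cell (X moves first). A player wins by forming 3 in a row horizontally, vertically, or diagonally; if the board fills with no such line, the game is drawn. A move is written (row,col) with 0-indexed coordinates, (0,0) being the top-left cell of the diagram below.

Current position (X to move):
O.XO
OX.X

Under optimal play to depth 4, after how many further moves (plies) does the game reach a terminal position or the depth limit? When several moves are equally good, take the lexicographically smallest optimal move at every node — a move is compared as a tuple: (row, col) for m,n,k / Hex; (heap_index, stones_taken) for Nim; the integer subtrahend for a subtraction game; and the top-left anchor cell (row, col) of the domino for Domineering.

ply 1, X at O.XO/OX.X | (0,1)=+0→OXXO/OX.X; (1,2)=+1→O.XO/OXXX*
ply 2: O.XO/OXXX is terminal -1 (O); from O.XO/OX.X depth 4

PV length from [O.XO/OX.X]: 1 ply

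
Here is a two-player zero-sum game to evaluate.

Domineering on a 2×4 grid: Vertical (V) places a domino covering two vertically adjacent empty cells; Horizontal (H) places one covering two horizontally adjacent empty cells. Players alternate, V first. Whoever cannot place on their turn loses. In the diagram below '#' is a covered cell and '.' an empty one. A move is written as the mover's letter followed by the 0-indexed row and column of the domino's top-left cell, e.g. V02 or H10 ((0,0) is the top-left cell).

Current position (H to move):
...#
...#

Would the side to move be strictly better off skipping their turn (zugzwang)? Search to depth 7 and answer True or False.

[...#/...#] H move#1: H00:+1/##.#/...#*, H01:+1/.###/...#, H10:+1/...#/##.#, H11:+1/...#/.###
[##.#/...#] V move#2: V02:-1/####/..##*
[####/..##] H move#3: H10:+1/####/####*
[####/####] end (terminal -1, V#4); searched ...#/...# to 7
suppose H passes — search the same position with V to move:
pass> [...#/...#] V move#1: V00:-1/#..#/#..#, V01:+1/.#.#/.#.#*, V02:-1/..##/..##
pass> [.#.#/.#.#] end (terminal -1, H#2); searched ...#/...# to 7
for H: play +1, pass -1

zugzwang(...#/...#, H) = False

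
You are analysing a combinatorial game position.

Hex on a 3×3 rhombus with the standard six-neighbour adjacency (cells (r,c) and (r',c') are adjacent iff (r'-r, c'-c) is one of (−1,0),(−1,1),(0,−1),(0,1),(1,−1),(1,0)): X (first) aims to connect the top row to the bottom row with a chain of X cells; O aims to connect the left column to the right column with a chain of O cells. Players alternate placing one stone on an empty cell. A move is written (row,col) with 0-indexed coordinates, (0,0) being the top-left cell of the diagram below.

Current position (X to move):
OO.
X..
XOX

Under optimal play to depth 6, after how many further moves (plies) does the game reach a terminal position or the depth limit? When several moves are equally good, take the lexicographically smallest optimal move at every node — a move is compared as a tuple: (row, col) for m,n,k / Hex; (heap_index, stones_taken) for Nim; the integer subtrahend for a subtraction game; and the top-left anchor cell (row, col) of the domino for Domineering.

[OO./X../XOX] X move#1: (0,2):+1/OOX/X../XOX*, (1,1):-1/OO./XX./XOX, (1,2):-1/OO./X.X/XOX
[OOX/X../XOX] O move#2: (1,1):-1/OOX/XO./XOX*, (1,2):-1/OOX/X.O/XOX
[OOX/XO./XOX] X move#3: (1,2):+1/OOX/XOX/XOX*
[OOX/XOX/XOX] end (terminal -1, O#4); searched OO./X../XOX to 6

PV length from [OO./X../XOX]: 3 plies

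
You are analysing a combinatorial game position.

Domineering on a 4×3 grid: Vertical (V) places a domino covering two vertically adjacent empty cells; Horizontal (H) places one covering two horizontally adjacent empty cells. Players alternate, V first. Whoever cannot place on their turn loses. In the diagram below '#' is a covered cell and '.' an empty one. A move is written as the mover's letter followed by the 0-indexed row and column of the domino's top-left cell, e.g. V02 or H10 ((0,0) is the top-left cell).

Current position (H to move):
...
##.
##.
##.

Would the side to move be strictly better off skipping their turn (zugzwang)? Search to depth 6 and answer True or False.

ply 1, H at .../##./##./##. | H00=-1→##./##./##./##.*; H01=-1→.##/##./##./##.
ply 2, V at ##./##./##./##. | V02=+1→###/###/##./##.*; V12=+1→##./###/###/##.; V22=+1→##./##./###/###
ply 3: ###/###/##./##. is terminal -1 (H); from .../##./##./##. depth 6
pass branch (V moves first from the same position):
  | ply 1, V at .../##./##./##. | V02=+1→..#/###/##./##.*; V12=-1→.../###/###/##.; V22=-1→.../##./###/###
  | ply 2, H at ..#/###/##./##. | H00=-1→###/###/##./##.*
  | ply 3, V at ###/###/##./##. | V22=+1→###/###/###/###*
  | ply 4: ###/###/###/### is terminal -1 (H); from .../##./##./##. depth 6
H moving scores -1; H passing scores -1

zugzwang(.../##./##./##., H) = False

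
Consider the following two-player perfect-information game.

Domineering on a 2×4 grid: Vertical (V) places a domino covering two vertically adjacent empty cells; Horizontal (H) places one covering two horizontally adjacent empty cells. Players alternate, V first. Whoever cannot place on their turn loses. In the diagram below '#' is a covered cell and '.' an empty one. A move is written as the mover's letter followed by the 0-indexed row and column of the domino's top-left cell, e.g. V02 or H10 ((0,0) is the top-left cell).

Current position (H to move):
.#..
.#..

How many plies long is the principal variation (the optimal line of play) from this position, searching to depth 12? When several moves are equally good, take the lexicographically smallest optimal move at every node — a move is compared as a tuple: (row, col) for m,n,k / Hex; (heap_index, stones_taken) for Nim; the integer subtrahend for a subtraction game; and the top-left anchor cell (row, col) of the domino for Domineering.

ply 1, H at .#../.#.. | H02=+1→.###/.#..*; H12=+1→.#../.###
ply 2, V at .###/.#.. | V00=-1→####/##..*
ply 3, H at ####/##.. | H12=+1→####/####*
ply 4: ####/#### is terminal -1 (V); from .#../.#.. depth 12

PV length from [.#../.#..]: 3 plies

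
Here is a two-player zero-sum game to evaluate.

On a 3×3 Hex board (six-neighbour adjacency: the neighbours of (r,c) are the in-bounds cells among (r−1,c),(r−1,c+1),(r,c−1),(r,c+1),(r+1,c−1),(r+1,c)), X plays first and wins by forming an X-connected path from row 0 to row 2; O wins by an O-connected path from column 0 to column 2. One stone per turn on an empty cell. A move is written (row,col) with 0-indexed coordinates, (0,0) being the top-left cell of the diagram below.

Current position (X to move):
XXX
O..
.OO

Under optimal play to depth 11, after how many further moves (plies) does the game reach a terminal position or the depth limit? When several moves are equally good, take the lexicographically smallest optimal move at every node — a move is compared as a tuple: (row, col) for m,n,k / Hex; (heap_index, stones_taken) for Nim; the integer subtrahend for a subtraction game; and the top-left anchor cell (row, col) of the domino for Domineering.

PV length from [XXX/O../.OO]: 2 plies

[XXX/O../.OO] X move#1: (1,1):-1/XXX/OX./.OO*, (1,2):-1/XXX/O.X/.OO, (2,0):-1/XXX/O../XOO
[XXX/OX./.OO] O move#2: (1,2):-1/XXX/OXO/.OO, (2,0):+1/XXX/OX./OOO*
[XXX/OX./OOO] end (terminal -1, X#3); searched XXX/O../.OO to 11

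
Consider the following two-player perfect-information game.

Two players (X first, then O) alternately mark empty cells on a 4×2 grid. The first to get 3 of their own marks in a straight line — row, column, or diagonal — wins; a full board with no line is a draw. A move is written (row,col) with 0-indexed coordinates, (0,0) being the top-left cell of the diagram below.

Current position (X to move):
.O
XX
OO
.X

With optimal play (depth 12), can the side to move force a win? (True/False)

X winning at [.O/XX/OO/.X]: False

p1 X@[.O/XX/OO/.X]: (0,0)[XO/XX/OO/.X]+0* (3,0)[.O/XX/OO/XX]+0
p2 O@[XO/XX/OO/.X]: (3,0)[XO/XX/OO/OX]+0*
p3 X@[XO/XX/OO/OX] terminal +0; root [.O/XX/OO/.X] d12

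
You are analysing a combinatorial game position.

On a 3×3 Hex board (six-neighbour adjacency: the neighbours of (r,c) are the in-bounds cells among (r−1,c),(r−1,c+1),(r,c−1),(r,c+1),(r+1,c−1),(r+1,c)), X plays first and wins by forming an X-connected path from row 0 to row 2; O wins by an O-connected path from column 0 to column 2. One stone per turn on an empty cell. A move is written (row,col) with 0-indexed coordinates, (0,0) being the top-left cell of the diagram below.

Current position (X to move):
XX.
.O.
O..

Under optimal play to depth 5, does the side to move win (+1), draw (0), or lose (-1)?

value(XX./.O./O.., X) = -1

p1 X@[XX./.O./O..]: (0,2)[XXX/.O./O..]-1* (1,0)[XX./XO./O..]-1 (1,2)[XX./.OX/O..]-1 (2,1)[XX./.O./OX.]-1 (2,2)[XX./.O./O.X]-1
p2 O@[XXX/.O./O..]: (1,0)[XXX/OO./O..]-1 (1,2)[XXX/.OO/O..]+1* (2,1)[XXX/.O./OO.]+1 (2,2)[XXX/.O./O.O]+1
p3 X@[XXX/.OO/O..] terminal -1; root [XX./.O./O..] d5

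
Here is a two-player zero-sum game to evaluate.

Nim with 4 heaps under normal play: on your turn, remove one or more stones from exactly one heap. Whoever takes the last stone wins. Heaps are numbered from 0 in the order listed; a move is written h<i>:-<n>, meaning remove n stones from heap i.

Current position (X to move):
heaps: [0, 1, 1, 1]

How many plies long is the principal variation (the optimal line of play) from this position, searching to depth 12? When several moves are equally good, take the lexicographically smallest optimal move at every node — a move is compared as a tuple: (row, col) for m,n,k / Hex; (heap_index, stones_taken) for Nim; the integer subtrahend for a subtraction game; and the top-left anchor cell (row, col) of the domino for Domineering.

[(0,1,1,1)] X move#1: h1:-1:+1/(0,0,1,1)*, h2:-1:+1/(0,1,0,1), h3:-1:+1/(0,1,1,0)
[(0,0,1,1)] O move#2: h2:-1:-1/(0,0,0,1)*, h3:-1:-1/(0,0,1,0)
[(0,0,0,1)] X move#3: h3:-1:+1/(0,0,0,0)*
[(0,0,0,0)] end (terminal -1, O#4); searched (0,1,1,1) to 12

PV length from [(0,1,1,1)]: 3 plies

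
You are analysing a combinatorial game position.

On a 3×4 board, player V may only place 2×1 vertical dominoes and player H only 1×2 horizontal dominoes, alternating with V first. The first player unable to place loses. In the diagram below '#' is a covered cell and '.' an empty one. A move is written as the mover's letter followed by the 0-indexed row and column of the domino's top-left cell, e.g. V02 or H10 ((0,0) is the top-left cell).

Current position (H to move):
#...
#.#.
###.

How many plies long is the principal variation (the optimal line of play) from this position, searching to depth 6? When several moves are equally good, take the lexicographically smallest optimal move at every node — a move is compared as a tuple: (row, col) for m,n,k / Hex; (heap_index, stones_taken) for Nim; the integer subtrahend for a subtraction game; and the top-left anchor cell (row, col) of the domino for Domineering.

PV length from [#.../#.#./###.]: 2 plies

p1 H@[#.../#.#./###.]: H01[###./#.#./###.]-1* H02[#.##/#.#./###.]-1
p2 V@[###./#.#./###.]: V03[####/#.##/###.]+1* V13[###./#.##/####]+1
p3 H@[####/#.##/###.] terminal -1; root [#.../#.#./###.] d6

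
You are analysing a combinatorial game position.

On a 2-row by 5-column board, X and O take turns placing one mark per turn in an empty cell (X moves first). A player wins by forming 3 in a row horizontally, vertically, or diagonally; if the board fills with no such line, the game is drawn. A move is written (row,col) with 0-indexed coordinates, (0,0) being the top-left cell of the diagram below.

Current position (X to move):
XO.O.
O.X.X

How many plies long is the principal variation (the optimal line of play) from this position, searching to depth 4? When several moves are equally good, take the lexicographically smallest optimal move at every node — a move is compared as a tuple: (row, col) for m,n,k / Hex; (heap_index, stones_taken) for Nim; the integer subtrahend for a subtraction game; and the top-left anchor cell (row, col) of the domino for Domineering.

[XO.O./O.X.X] X move#1: (0,2):+0/XOXO./O.X.X, (0,4):-1/XO.OX/O.X.X, (1,1):-1/XO.O./OXX.X, (1,3):+1/XO.O./O.XXX*
[XO.O./O.XXX] end (terminal -1, O#2); searched XO.O./O.X.X to 4

PV length from [XO.O./O.X.X]: 1 ply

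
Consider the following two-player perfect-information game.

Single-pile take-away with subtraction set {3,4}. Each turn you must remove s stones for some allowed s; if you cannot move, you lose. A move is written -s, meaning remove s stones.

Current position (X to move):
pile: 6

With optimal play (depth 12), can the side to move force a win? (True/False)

X winning at [6]: True

[6] X move#1: -3:-1/3, -4:+1/2*
[2] end (terminal -1, O#2); searched 6 to 12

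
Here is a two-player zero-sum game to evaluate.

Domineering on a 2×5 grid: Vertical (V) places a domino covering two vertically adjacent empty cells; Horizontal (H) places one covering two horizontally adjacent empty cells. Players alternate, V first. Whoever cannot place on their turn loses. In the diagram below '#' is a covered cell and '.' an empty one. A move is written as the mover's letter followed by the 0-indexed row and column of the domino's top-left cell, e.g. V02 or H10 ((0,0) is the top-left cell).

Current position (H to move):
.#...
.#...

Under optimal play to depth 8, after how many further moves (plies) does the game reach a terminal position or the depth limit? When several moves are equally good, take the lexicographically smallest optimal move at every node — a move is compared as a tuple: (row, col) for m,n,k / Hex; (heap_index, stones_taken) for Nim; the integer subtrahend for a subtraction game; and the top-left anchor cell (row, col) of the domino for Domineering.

p1 H@[.#.../.#...]: H02[.###./.#...]-1* H03[.#.##/.#...]-1 H12[.#.../.###.]-1 H13[.#.../.#.##]-1
p2 V@[.###./.#...]: V00[####./##...]-1 V04[.####/.#..#]+1*
p3 H@[.####/.#..#]: H12[.####/.####]-1*
p4 V@[.####/.####]: V00[#####/#####]+1*
p5 H@[#####/#####] terminal -1; root [.#.../.#...] d8

PV length from [.#.../.#...]: 4 plies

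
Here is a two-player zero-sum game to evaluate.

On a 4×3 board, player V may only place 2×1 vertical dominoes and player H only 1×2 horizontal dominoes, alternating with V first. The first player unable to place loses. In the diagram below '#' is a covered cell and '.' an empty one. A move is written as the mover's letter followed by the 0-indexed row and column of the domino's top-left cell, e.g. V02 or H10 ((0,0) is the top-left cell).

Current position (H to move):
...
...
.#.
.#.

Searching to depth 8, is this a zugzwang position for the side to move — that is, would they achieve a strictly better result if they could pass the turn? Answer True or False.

[.../.../.#./.#.] H move#1: H00:-1/##./.../.#./.#.*, H01:-1/.##/.../.#./.#., H10:-1/.../##./.#./.#., H11:-1/.../.##/.#./.#.
[##./.../.#./.#.] V move#2: V02:+1/###/..#/.#./.#.*, V10:+1/##./#../##./.#., V12:+1/##./..#/.##/.#., V20:+1/##./.../##./##., V22:+1/##./.../.##/.##
[###/..#/.#./.#.] H move#3: H10:-1/###/###/.#./.#.*
[###/###/.#./.#.] V move#4: V20:+1/###/###/##./##.*, V22:+1/###/###/.##/.##
[###/###/##./##.] end (terminal -1, H#5); searched .../.../.#./.#. to 8
suppose H passes — search the same position with V to move:
pass> [.../.../.#./.#.] V move#1: V00:+1/#../#../.#./.#.*, V01:+1/.#./.#./.#./.#., V02:+1/..#/..#/.#./.#., V10:-1/.../#../##./.#., V12:-1/.../..#/.##/.#., V20:+1/.../.../##./##., V22:+1/.../.../.##/.##
pass> [#../#../.#./.#.] H move#2: H01:-1/###/#../.#./.#.*, H11:-1/#../###/.#./.#.
pass> [###/#../.#./.#.] V move#3: V12:+1/###/#.#/.##/.#.*, V20:+1/###/#../##./##., V22:+1/###/#../.##/.##
pass> [###/#.#/.##/.#.] end (terminal -1, H#4); searched .../.../.#./.#. to 8
for H: play -1, pass -1

zugzwang(.../.../.#./.#., H) = False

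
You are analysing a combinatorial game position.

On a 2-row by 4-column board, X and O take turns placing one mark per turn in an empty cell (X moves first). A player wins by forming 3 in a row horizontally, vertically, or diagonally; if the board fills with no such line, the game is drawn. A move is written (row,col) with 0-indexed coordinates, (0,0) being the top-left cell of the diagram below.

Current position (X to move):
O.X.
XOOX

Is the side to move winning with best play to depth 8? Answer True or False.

[O.X./XOOX] X move#1: (0,1):+0/OXX./XOOX*, (0,3):+0/O.XX/XOOX
[OXX./XOOX] O move#2: (0,3):+0/OXXO/XOOX*
[OXXO/XOOX] end (terminal +0, X#3); searched O.X./XOOX to 8

X winning at [O.X./XOOX]: False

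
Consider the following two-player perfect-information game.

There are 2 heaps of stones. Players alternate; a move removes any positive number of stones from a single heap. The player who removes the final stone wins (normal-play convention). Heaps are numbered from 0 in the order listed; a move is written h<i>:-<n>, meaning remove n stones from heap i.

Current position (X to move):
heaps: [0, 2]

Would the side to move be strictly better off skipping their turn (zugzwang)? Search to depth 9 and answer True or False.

[(0,2)] X move#1: h1:-1:-1/(0,1), h1:-2:+1/(0,0)*
[(0,0)] end (terminal -1, O#2); searched (0,2) to 9
if X skipped the turn, O would face:
~ [(0,2)] O move#1: h1:-1:-1/(0,1), h1:-2:+1/(0,0)*
~ [(0,0)] end (terminal -1, X#2); searched (0,2) to 9
compare (X): move=+1 vs pass=-1

zugzwang((0,2), X) = False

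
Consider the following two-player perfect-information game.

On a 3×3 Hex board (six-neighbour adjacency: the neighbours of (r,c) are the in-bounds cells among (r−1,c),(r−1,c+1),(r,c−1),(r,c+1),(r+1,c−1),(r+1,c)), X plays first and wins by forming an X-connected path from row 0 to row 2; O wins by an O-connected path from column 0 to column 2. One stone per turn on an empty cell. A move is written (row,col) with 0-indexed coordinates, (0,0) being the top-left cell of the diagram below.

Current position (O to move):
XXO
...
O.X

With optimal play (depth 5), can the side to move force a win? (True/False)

ply 1, O at XXO/.../O.X | (1,0)=-1→XXO/O../O.X; (1,1)=+1→XXO/.O./O.X*; (1,2)=+1→XXO/..O/O.X; (2,1)=+1→XXO/.../OOX
ply 2: XXO/.O./O.X is terminal -1 (X); from XXO/.../O.X depth 5

O winning at [XXO/.../O.X]: True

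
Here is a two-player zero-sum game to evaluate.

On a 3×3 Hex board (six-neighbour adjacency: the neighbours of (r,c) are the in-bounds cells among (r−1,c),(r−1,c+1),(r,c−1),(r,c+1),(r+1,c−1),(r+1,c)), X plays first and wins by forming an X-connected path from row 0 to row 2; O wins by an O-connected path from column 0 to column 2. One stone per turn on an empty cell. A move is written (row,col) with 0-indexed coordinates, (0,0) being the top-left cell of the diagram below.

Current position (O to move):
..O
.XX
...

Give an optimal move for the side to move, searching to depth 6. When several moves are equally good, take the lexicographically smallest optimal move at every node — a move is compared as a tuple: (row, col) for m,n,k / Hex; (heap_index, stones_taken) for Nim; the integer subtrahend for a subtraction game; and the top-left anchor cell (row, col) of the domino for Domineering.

[..O/.XX/...] O move#1: (0,0):-1/O.O/.XX/..., (0,1):+1/.OO/.XX/...*, (1,0):-1/..O/OXX/..., (2,0):-1/..O/.XX/O.., (2,1):-1/..O/.XX/.O., (2,2):-1/..O/.XX/..O
[.OO/.XX/...] X move#2: (0,0):-1/XOO/.XX/...*, (1,0):-1/.OO/XXX/..., (2,0):-1/.OO/.XX/X.., (2,1):-1/.OO/.XX/.X., (2,2):-1/.OO/.XX/..X
[XOO/.XX/...] O move#3: (1,0):+1/XOO/OXX/...*, (2,0):-1/XOO/.XX/O.., (2,1):-1/XOO/.XX/.O., (2,2):-1/XOO/.XX/..O
[XOO/OXX/...] end (terminal -1, X#4); searched ..O/.XX/... to 6

O's best at [..O/.XX/...]: (0,1)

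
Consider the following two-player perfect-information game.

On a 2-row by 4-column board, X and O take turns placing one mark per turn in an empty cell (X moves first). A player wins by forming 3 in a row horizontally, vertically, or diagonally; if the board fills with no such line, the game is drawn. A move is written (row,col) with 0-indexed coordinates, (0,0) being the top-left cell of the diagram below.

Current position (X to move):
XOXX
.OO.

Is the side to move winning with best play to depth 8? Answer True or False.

ply 1, X at XOXX/.OO. | (1,0)=-1→XOXX/XOO.*; (1,3)=-1→XOXX/.OOX
ply 2, O at XOXX/XOO. | (1,3)=+1→XOXX/XOOO*
ply 3: XOXX/XOOO is terminal -1 (X); from XOXX/.OO. depth 8

X winning at [XOXX/.OO.]: False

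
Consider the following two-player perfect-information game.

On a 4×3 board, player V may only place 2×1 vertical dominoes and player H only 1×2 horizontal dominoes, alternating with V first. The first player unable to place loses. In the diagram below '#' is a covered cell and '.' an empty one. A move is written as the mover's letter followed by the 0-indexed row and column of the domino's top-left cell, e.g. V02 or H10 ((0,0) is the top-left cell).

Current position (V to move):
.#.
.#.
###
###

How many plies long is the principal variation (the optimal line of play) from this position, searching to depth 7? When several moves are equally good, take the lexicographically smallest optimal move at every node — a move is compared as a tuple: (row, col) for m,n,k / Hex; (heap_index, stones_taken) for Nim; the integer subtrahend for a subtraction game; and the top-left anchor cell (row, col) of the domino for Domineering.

[.#./.#./###/###] V move#1: V00:+1/##./##./###/###*, V02:+1/.##/.##/###/###
[##./##./###/###] end (terminal -1, H#2); searched .#./.#./###/### to 7

PV length from [.#./.#./###/###]: 1 ply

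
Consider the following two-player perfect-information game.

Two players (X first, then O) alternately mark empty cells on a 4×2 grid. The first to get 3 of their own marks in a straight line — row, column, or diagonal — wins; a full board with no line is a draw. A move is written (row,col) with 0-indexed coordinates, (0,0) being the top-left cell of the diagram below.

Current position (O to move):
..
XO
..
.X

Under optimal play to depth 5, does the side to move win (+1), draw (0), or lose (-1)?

value(../XO/../.X, O) = 0

[../XO/../.X] O move#1: (0,0):+0/O./XO/../.X*, (0,1):+0/.O/XO/../.X, (2,0):+0/../XO/O./.X, (2,1):+0/../XO/.O/.X, (3,0):+0/../XO/../OX
[O./XO/../.X] X move#2: (0,1):+0/OX/XO/../.X*, (2,0):+0/O./XO/X./.X, (2,1):+0/O./XO/.X/.X, (3,0):+0/O./XO/../XX
[OX/XO/../.X] O move#3: (2,0):+0/OX/XO/O./.X*, (2,1):+0/OX/XO/.O/.X, (3,0):+0/OX/XO/../OX
[OX/XO/O./.X] X move#4: (2,1):+0/OX/XO/OX/.X*, (3,0):+0/OX/XO/O./XX
[OX/XO/OX/.X] O move#5: (3,0):+0/OX/XO/OX/OX*
[OX/XO/OX/OX] end (terminal +0, X#6); searched ../XO/../.X to 5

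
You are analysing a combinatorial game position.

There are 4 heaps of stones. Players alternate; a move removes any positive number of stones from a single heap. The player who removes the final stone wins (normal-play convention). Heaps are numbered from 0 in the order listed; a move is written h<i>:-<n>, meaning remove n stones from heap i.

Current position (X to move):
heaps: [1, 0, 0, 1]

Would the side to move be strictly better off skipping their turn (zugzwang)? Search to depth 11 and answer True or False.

ply 1, X at (1,0,0,1) | h0:-1=-1→(0,0,0,1)*; h3:-1=-1→(1,0,0,0)
ply 2, O at (0,0,0,1) | h3:-1=+1→(0,0,0,0)*
ply 3: (0,0,0,0) is terminal -1 (X); from (1,0,0,1) depth 11
pass branch (O moves first from the same position):
  | ply 1, O at (1,0,0,1) | h0:-1=-1→(0,0,0,1)*; h3:-1=-1→(1,0,0,0)
  | ply 2, X at (0,0,0,1) | h3:-1=+1→(0,0,0,0)*
  | ply 3: (0,0,0,0) is terminal -1 (O); from (1,0,0,1) depth 11
X moving scores -1; X passing scores +1

zugzwang((1,0,0,1), X) = True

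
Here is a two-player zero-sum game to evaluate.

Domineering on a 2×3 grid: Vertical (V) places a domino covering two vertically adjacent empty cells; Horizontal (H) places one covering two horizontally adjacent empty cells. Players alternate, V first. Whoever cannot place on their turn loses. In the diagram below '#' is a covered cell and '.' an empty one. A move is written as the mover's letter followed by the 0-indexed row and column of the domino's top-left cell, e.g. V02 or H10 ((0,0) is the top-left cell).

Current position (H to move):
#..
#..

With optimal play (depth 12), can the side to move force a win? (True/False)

H winning at [#../#..]: True

ply 1, H at #../#.. | H01=+1→###/#..*; H11=+1→#../###
ply 2: ###/#.. is terminal -1 (V); from #../#.. depth 12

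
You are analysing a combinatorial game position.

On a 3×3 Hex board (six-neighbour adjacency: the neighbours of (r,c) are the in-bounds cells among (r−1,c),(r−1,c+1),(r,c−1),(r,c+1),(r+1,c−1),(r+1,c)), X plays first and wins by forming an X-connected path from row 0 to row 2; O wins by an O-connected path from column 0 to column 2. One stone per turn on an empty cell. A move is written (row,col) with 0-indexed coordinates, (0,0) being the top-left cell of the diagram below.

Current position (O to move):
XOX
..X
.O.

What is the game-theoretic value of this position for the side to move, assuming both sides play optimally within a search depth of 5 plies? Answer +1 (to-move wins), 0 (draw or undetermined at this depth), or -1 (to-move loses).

value(XOX/..X/.O., O) = -1

[XOX/..X/.O.] O move#1: (1,0):-1/XOX/O.X/.O.*, (1,1):-1/XOX/.OX/.O., (2,0):-1/XOX/..X/OO., (2,2):-1/XOX/..X/.OO
[XOX/O.X/.O.] X move#2: (1,1):+1/XOX/OXX/.O.*, (2,0):+1/XOX/O.X/XO., (2,2):+1/XOX/O.X/.OX
[XOX/OXX/.O.] O move#3: (2,0):-1/XOX/OXX/OO.*, (2,2):-1/XOX/OXX/.OO
[XOX/OXX/OO.] X move#4: (2,2):+1/XOX/OXX/OOX*
[XOX/OXX/OOX] end (terminal -1, O#5); searched XOX/..X/.O. to 5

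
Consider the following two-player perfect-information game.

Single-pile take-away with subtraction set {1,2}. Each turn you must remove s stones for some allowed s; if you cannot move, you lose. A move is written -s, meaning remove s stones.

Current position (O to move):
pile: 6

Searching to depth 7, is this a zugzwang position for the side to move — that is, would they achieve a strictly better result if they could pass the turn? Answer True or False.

zugzwang(6, O) = True

ply 1, O at 6 | -1=-1→5*; -2=-1→4
ply 2, X at 5 | -1=-1→4; -2=+1→3*
ply 3, O at 3 | -1=-1→2*; -2=-1→1
ply 4, X at 2 | -1=-1→1; -2=+1→0*
ply 5: 0 is terminal -1 (O); from 6 depth 7
if O skipped the turn, X would face:
~ ply 1, X at 6 | -1=-1→5*; -2=-1→4
~ ply 2, O at 5 | -1=-1→4; -2=+1→3*
~ ply 3, X at 3 | -1=-1→2*; -2=-1→1
~ ply 4, O at 2 | -1=-1→1; -2=+1→0*
~ ply 5: 0 is terminal -1 (X); from 6 depth 7
compare (O): move=-1 vs pass=+1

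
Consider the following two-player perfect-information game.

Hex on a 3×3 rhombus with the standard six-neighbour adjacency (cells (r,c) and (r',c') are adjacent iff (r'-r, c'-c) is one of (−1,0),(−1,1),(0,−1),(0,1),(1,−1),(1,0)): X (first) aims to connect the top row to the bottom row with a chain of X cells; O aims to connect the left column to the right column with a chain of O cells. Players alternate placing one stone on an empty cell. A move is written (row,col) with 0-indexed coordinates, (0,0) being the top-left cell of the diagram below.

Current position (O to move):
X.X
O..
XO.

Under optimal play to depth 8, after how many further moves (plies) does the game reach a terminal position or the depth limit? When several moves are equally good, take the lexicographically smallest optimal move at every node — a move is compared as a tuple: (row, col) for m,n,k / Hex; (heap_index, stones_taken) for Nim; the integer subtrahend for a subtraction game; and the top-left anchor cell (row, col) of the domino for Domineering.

PV length from [X.X/O../XO.]: 3 plies

ply 1, O at X.X/O../XO. | (0,1)=-1→XOX/O../XO.; (1,1)=+1→X.X/OO./XO.*; (1,2)=-1→X.X/O.O/XO.; (2,2)=-1→X.X/O../XOO
ply 2, X at X.X/OO./XO. | (0,1)=-1→XXX/OO./XO.*; (1,2)=-1→X.X/OOX/XO.; (2,2)=-1→X.X/OO./XOX
ply 3, O at XXX/OO./XO. | (1,2)=+1→XXX/OOO/XO.*; (2,2)=+1→XXX/OO./XOO
ply 4: XXX/OOO/XO. is terminal -1 (X); from X.X/O../XO. depth 8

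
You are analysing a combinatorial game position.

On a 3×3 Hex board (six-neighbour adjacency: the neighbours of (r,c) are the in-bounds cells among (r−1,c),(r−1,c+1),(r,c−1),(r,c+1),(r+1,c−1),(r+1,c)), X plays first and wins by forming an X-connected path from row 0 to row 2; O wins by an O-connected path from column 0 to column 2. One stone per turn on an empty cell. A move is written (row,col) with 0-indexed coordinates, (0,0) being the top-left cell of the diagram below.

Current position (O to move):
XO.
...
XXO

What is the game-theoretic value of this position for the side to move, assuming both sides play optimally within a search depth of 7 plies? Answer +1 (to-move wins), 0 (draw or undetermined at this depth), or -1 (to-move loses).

ply 1, O at XO./.../XXO | (0,2)=-1→XOO/.../XXO*; (1,0)=-1→XO./O../XXO; (1,1)=-1→XO./.O./XXO; (1,2)=-1→XO./..O/XXO
ply 2, X at XOO/.../XXO | (1,0)=+1→XOO/X../XXO*; (1,1)=-1→XOO/.X./XXO; (1,2)=-1→XOO/..X/XXO
ply 3: XOO/X../XXO is terminal -1 (O); from XO./.../XXO depth 7

value(XO./.../XXO, O) = -1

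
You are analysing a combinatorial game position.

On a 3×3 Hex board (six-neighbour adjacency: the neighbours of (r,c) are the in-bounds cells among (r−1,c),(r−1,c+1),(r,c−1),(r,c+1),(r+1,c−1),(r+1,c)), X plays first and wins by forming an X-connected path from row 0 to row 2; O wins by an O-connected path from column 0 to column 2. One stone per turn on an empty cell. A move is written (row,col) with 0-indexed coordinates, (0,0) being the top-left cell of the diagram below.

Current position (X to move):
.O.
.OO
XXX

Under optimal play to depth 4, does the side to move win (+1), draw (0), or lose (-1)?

p1 X@[.O./.OO/XXX]: (0,0)[XO./.OO/XXX]-1* (0,2)[.OX/.OO/XXX]-1 (1,0)[.O./XOO/XXX]-1
p2 O@[XO./.OO/XXX]: (0,2)[XOO/.OO/XXX]-1 (1,0)[XO./OOO/XXX]+1*
p3 X@[XO./OOO/XXX] terminal -1; root [.O./.OO/XXX] d4

value(.O./.OO/XXX, X) = -1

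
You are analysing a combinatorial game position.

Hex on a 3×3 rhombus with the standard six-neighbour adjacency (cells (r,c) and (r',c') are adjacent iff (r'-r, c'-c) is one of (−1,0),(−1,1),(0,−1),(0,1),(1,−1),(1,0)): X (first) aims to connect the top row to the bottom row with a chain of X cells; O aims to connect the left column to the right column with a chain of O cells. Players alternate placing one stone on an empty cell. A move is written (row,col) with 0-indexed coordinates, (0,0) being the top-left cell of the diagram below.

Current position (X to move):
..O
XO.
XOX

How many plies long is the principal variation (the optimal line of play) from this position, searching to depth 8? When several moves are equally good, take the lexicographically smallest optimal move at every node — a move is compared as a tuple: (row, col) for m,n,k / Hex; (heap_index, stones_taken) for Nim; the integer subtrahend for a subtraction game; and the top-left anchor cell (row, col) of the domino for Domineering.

[..O/XO./XOX] X move#1: (0,0):+1/X.O/XO./XOX*, (0,1):+1/.XO/XO./XOX, (1,2):+1/..O/XOX/XOX
[X.O/XO./XOX] end (terminal -1, O#2); searched ..O/XO./XOX to 8

PV length from [..O/XO./XOX]: 1 ply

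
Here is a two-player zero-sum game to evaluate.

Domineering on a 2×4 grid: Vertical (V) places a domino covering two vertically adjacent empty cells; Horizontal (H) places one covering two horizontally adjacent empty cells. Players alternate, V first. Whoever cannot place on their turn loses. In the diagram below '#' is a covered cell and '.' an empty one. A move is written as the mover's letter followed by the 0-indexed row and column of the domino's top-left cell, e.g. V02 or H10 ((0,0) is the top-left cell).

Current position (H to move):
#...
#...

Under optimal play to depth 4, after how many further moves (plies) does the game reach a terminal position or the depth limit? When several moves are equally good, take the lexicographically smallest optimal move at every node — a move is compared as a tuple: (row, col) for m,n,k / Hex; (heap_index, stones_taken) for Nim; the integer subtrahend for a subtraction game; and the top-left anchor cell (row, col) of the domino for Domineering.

PV length from [#.../#...]: 3 plies

[#.../#...] H move#1: H01:+1/###./#...*, H02:+1/#.##/#..., H11:+1/#.../###., H12:+1/#.../#.##
[###./#...] V move#2: V03:-1/####/#..#*
[####/#..#] H move#3: H11:+1/####/####*
[####/####] end (terminal -1, V#4); searched #.../#... to 4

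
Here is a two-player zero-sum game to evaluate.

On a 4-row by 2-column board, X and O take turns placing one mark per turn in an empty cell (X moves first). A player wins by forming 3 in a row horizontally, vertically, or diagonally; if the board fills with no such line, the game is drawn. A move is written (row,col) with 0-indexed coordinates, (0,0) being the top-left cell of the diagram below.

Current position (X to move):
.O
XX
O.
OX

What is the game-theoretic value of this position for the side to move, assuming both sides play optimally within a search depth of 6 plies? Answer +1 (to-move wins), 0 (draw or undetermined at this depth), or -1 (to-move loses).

p1 X@[.O/XX/O./OX]: (0,0)[XO/XX/O./OX]+0 (2,1)[.O/XX/OX/OX]+1*
p2 O@[.O/XX/OX/OX] terminal -1; root [.O/XX/O./OX] d6

value(.O/XX/O./OX, X) = +1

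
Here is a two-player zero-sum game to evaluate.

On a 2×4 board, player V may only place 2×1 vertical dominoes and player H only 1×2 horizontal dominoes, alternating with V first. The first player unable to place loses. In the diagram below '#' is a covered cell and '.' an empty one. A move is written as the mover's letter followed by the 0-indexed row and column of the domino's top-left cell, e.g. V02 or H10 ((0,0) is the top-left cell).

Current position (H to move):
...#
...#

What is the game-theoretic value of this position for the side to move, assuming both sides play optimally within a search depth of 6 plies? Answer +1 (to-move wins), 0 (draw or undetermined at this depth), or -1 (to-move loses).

p1 H@[...#/...#]: H00[##.#/...#]+1* H01[.###/...#]+1 H10[...#/##.#]+1 H11[...#/.###]+1
p2 V@[##.#/...#]: V02[####/..##]-1*
p3 H@[####/..##]: H10[####/####]+1*
p4 V@[####/####] terminal -1; root [...#/...#] d6

value(...#/...#, H) = +1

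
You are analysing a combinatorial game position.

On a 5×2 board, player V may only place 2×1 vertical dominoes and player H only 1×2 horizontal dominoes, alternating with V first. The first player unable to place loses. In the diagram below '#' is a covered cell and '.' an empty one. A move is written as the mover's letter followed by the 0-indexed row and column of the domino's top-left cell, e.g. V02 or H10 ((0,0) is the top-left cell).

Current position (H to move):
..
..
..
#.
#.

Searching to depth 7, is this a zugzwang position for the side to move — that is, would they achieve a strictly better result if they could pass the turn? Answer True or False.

zugzwang(../../../#./#., H) = False

[../../../#./#.] H move#1: H00:-1/##/../../#./#., H10:+1/../##/../#./#.*, H20:-1/../../##/#./#.
[../##/../#./#.] V move#2: V21:-1/../##/.#/##/#.*, V31:-1/../##/../##/##
[../##/.#/##/#.] H move#3: H00:+1/##/##/.#/##/#.*
[##/##/.#/##/#.] end (terminal -1, V#4); searched ../../../#./#. to 7
pass branch (V moves first from the same position):
  | [../../../#./#.] V move#1: V00:+1/#./#./../#./#.*, V01:+1/.#/.#/../#./#., V10:+1/../#./#./#./#., V11:+1/../.#/.#/#./#., V21:-1/../../.#/##/#., V31:-1/../../../##/##
  | [#./#./../#./#.] H move#2: H20:-1/#./#./##/#./#.*
  | [#./#./##/#./#.] V move#3: V01:+1/##/##/##/#./#.*, V31:+1/#./#./##/##/##
  | [##/##/##/#./#.] end (terminal -1, H#4); searched ../../../#./#. to 7
H moving scores +1; H passing scores -1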